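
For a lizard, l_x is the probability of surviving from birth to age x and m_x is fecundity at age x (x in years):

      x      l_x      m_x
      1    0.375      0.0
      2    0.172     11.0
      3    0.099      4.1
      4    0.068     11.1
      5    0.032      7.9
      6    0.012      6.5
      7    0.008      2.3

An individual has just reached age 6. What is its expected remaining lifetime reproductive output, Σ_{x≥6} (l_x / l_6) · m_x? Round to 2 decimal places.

l_6 = 0.012. Conditional survival from age 6 to x is l_x / l_6.
  x=6: (0.012/0.012) × 6.5 = 6.5000
  x=7: (0.008/0.012) × 2.3 = 1.5333
Sum = 6.5000 + 1.5333 = 8.0333

8.03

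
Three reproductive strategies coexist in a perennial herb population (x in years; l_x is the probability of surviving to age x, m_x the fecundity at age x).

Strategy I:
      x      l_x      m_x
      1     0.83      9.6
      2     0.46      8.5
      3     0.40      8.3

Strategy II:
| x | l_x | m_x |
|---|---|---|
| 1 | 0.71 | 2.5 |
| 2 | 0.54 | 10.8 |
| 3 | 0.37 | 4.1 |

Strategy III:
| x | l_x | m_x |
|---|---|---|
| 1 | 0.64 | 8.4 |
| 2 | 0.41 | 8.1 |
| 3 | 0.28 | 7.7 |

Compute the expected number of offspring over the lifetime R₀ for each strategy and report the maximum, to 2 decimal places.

15.20

Strategy I: R₀ = 0.83×9.6 + 0.46×8.5 + 0.40×8.3 = 15.1980
Strategy II: R₀ = 0.71×2.5 + 0.54×10.8 + 0.37×4.1 = 9.1240
Strategy III: R₀ = 0.64×8.4 + 0.41×8.1 + 0.28×7.7 = 10.8530
Highest R₀: strategy I with 15.1980.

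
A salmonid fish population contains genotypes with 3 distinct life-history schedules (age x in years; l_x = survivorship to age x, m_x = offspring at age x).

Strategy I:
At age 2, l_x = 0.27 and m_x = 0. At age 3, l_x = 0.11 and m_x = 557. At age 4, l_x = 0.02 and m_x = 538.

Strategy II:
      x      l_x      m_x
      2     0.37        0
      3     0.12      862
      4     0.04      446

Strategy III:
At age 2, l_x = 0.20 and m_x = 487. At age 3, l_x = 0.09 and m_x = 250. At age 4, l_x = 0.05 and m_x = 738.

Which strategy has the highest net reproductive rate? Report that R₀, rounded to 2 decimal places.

Strategy I: R₀ = 0.27×0 + 0.11×557 + 0.02×538 = 72.0300
Strategy II: R₀ = 0.37×0 + 0.12×862 + 0.04×446 = 121.2800
Strategy III: R₀ = 0.20×487 + 0.09×250 + 0.05×738 = 156.8000
Highest R₀: strategy III with 156.8000.

156.80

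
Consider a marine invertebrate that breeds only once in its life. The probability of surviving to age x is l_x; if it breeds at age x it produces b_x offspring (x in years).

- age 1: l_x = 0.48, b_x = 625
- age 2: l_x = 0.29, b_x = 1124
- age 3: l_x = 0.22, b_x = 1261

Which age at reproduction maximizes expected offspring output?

Expected offspring if breeding at age x = l_x × b_x:
  age 1: 0.48 × 625 = 300.000
  age 2: 0.29 × 1124 = 325.960
  age 3: 0.22 × 1261 = 277.420
Maximum at age 2 (325.960).

2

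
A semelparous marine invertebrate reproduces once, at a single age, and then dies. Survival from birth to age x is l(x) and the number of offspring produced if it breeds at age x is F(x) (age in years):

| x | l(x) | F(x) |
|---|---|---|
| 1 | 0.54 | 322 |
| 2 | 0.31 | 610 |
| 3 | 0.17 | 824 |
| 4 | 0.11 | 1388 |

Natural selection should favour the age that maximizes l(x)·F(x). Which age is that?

Expected offspring if breeding at age x = l(x) × F(x):
  age 1: 0.54 × 322 = 173.880
  age 2: 0.31 × 610 = 189.100
  age 3: 0.17 × 824 = 140.080
  age 4: 0.11 × 1388 = 152.680
Maximum at age 2 (189.100).

2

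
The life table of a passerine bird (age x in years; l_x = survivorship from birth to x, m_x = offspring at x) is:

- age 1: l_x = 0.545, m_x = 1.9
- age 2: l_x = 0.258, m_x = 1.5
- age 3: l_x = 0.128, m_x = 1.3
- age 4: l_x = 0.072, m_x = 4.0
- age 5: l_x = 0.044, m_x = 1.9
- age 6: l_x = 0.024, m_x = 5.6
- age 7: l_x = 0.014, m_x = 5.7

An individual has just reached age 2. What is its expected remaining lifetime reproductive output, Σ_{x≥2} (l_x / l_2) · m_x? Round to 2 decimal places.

4.42

l_2 = 0.258. Conditional survival from age 2 to x is l_x / l_2.
  x=2: (0.258/0.258) × 1.5 = 1.5000
  x=3: (0.128/0.258) × 1.3 = 0.6450
  x=4: (0.072/0.258) × 4.0 = 1.1163
  x=5: (0.044/0.258) × 1.9 = 0.3240
  x=6: (0.024/0.258) × 5.6 = 0.5209
  x=7: (0.014/0.258) × 5.7 = 0.3093
Sum = 1.5000 + 0.6450 + 1.1163 + 0.3240 + 0.5209 + 0.3093 = 4.4155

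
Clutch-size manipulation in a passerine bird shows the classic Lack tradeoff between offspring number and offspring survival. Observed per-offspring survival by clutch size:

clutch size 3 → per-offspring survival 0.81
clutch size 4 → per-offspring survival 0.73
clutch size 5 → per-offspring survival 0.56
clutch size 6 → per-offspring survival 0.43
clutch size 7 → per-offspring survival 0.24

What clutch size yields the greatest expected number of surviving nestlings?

Expected surviving nestlings = c × s(c):
  c=3: 3 × 0.81 = 2.430
  c=4: 4 × 0.73 = 2.920
  c=5: 5 × 0.56 = 2.800
  c=6: 6 × 0.43 = 2.580
  c=7: 7 × 0.24 = 1.680
Maximum at c = 4 (2.920 surviving nestlings).

4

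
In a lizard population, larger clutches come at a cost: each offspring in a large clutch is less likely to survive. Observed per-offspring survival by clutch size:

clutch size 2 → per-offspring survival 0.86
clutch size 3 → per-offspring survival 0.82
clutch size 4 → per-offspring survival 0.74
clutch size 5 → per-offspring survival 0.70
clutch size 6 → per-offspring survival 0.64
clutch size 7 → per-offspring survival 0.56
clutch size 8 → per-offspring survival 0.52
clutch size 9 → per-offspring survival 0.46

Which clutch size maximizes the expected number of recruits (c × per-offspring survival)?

8

Expected recruits = c × s(c):
  c=2: 2 × 0.86 = 1.720
  c=3: 3 × 0.82 = 2.460
  c=4: 4 × 0.74 = 2.960
  c=5: 5 × 0.70 = 3.500
  c=6: 6 × 0.64 = 3.840
  c=7: 7 × 0.56 = 3.920
  c=8: 8 × 0.52 = 4.160
  c=9: 9 × 0.46 = 4.140
Maximum at c = 8 (4.160 recruits).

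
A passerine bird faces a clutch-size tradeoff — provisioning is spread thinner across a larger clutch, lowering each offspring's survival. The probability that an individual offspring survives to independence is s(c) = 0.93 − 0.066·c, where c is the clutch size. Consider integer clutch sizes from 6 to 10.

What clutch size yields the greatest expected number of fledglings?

Expected fledglings = c × s(c):
  c=6: 6 × 0.534 = 3.204
  c=7: 7 × 0.468 = 3.276
  c=8: 8 × 0.402 = 3.216
  c=9: 9 × 0.336 = 3.024
  c=10: 10 × 0.270 = 2.700
Maximum at c = 7 (3.276 fledglings).

7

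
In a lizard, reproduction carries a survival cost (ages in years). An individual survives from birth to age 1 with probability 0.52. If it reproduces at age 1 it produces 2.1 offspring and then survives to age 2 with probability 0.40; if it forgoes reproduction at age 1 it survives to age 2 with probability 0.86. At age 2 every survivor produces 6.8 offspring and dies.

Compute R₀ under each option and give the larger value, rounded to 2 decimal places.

breed at age 1: R₀ = 0.52 × (2.1 + 0.40 × 6.8) = 0.52 × 4.8200 = 2.5064
delay to age 2: R₀ = 0.52 × (0.86 × 6.8) = 0.52 × 5.8480 = 3.0410
Higher: delay to age 2 (3.0410).

3.04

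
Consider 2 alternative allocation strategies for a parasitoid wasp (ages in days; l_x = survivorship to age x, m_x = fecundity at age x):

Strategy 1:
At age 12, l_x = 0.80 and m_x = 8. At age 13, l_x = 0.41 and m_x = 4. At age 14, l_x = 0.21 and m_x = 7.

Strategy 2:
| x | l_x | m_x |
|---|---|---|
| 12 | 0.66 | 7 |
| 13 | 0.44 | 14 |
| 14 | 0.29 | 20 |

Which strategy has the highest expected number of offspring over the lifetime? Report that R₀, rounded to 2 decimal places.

Strategy 1: R₀ = 0.80×8 + 0.41×4 + 0.21×7 = 9.5100
Strategy 2: R₀ = 0.66×7 + 0.44×14 + 0.29×20 = 16.5800
Highest R₀: strategy 2 with 16.5800.

16.58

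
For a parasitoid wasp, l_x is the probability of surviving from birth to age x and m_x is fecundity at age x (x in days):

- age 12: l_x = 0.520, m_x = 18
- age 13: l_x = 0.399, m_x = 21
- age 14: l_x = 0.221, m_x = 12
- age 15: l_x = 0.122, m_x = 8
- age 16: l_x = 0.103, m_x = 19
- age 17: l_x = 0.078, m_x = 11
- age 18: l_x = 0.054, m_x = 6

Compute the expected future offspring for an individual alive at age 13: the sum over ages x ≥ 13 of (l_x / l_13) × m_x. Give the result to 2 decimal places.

37.96

l_13 = 0.399. Conditional survival from age 13 to x is l_x / l_13.
  x=13: (0.399/0.399) × 21 = 21.0000
  x=14: (0.221/0.399) × 12 = 6.6466
  x=15: (0.122/0.399) × 8 = 2.4461
  x=16: (0.103/0.399) × 19 = 4.9048
  x=17: (0.078/0.399) × 11 = 2.1504
  x=18: (0.054/0.399) × 6 = 0.8120
Sum = 21.0000 + 6.6466 + 2.4461 + 4.9048 + 2.1504 + 0.8120 = 37.9599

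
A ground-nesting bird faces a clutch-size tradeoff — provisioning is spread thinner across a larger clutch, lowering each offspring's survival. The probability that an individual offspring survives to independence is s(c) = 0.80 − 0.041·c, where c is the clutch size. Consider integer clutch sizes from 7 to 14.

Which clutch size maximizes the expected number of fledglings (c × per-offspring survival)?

Expected fledglings = c × s(c):
  c=7: 7 × 0.513 = 3.591
  c=8: 8 × 0.472 = 3.776
  c=9: 9 × 0.431 = 3.879
  c=10: 10 × 0.390 = 3.900
  c=11: 11 × 0.349 = 3.839
  c=12: 12 × 0.308 = 3.696
  c=13: 13 × 0.267 = 3.471
  c=14: 14 × 0.226 = 3.164
Maximum at c = 10 (3.900 fledglings).

10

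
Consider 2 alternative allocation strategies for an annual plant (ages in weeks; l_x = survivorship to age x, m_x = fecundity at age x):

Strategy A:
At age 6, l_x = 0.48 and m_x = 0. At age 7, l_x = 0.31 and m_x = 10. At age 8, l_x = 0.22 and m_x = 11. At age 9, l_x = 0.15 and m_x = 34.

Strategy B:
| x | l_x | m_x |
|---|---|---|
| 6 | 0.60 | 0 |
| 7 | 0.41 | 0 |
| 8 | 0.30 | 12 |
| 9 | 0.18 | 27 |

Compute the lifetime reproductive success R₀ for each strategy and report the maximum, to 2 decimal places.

Strategy A: R₀ = 0.48×0 + 0.31×10 + 0.22×11 + 0.15×34 = 10.6200
Strategy B: R₀ = 0.60×0 + 0.41×0 + 0.30×12 + 0.18×27 = 8.4600
Highest R₀: strategy A with 10.6200.

10.62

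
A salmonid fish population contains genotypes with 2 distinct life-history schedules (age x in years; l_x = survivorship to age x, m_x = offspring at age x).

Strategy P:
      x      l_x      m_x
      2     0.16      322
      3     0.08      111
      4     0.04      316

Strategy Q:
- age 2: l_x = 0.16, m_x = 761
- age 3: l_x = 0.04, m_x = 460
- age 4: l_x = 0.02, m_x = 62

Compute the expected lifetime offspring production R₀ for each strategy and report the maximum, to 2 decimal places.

Strategy P: R₀ = 0.16×322 + 0.08×111 + 0.04×316 = 73.0400
Strategy Q: R₀ = 0.16×761 + 0.04×460 + 0.02×62 = 141.4000
Highest R₀: strategy Q with 141.4000.

141.40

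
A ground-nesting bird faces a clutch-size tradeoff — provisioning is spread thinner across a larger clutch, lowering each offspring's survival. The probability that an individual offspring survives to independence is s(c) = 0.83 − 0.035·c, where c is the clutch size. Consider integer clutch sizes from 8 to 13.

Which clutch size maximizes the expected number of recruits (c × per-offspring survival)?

12

Expected recruits = c × s(c):
  c=8: 8 × 0.550 = 4.400
  c=9: 9 × 0.515 = 4.635
  c=10: 10 × 0.480 = 4.800
  c=11: 11 × 0.445 = 4.895
  c=12: 12 × 0.410 = 4.920
  c=13: 13 × 0.375 = 4.875
Maximum at c = 12 (4.920 recruits).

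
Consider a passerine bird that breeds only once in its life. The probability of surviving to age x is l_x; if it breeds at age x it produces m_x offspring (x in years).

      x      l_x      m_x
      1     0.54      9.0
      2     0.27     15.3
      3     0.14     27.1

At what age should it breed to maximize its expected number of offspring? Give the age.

1

Expected offspring if breeding at age x = l_x × m_x:
  age 1: 0.54 × 9.0 = 4.860
  age 2: 0.27 × 15.3 = 4.131
  age 3: 0.14 × 27.1 = 3.794
Maximum at age 1 (4.860).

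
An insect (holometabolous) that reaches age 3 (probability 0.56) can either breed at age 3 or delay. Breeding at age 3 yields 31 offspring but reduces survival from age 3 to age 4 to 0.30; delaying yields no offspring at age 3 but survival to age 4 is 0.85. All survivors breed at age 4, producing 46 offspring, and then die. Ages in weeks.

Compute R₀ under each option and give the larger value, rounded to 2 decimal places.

25.09

breed at age 3: R₀ = 0.56 × (31 + 0.30 × 46) = 0.56 × 44.8000 = 25.0880
delay to age 4: R₀ = 0.56 × (0.85 × 46) = 0.56 × 39.1000 = 21.8960
Higher: breed at age 3 (25.0880).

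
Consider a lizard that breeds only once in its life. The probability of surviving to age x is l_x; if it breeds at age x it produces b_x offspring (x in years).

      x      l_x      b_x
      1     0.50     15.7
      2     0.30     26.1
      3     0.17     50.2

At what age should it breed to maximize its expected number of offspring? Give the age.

Expected offspring if breeding at age x = l_x × b_x:
  age 1: 0.50 × 15.7 = 7.850
  age 2: 0.30 × 26.1 = 7.830
  age 3: 0.17 × 50.2 = 8.534
Maximum at age 3 (8.534).

3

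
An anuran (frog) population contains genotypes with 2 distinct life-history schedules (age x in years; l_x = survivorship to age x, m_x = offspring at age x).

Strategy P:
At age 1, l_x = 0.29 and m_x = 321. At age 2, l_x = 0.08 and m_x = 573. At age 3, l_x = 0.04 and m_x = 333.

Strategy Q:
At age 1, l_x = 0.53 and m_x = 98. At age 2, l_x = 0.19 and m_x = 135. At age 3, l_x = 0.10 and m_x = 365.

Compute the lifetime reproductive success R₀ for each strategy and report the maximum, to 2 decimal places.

Strategy P: R₀ = 0.29×321 + 0.08×573 + 0.04×333 = 152.2500
Strategy Q: R₀ = 0.53×98 + 0.19×135 + 0.10×365 = 114.0900
Highest R₀: strategy P with 152.2500.

152.25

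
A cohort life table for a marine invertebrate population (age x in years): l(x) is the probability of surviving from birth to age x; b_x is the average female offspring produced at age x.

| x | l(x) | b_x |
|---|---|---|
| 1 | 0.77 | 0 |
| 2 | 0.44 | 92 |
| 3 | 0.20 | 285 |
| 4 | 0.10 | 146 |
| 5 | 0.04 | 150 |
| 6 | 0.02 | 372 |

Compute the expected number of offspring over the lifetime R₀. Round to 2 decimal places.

125.52

R₀ = Σ l(x) b_x:
  age 1: 0.77 × 0 = 0.0000
  age 2: 0.44 × 92 = 40.4800
  age 3: 0.20 × 285 = 57.0000
  age 4: 0.10 × 146 = 14.6000
  age 5: 0.04 × 150 = 6.0000
  age 6: 0.02 × 372 = 7.4400
R₀ = 0.0000 + 40.4800 + 57.0000 + 14.6000 + 6.0000 + 7.4400 = 125.5200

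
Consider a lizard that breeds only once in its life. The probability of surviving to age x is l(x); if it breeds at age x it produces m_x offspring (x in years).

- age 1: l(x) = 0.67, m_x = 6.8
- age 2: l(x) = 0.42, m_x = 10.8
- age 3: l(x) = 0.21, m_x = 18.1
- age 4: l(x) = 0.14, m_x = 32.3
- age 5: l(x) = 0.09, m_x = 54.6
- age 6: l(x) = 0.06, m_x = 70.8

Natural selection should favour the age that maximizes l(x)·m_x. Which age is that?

Expected offspring if breeding at age x = l(x) × m_x:
  age 1: 0.67 × 6.8 = 4.556
  age 2: 0.42 × 10.8 = 4.536
  age 3: 0.21 × 18.1 = 3.801
  age 4: 0.14 × 32.3 = 4.522
  age 5: 0.09 × 54.6 = 4.914
  age 6: 0.06 × 70.8 = 4.248
Maximum at age 5 (4.914).

5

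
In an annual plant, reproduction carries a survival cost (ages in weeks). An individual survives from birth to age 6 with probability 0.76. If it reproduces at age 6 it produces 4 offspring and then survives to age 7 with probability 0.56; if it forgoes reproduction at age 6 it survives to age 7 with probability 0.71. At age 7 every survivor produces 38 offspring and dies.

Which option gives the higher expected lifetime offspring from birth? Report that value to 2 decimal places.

breed at age 6: R₀ = 0.76 × (4 + 0.56 × 38) = 0.76 × 25.2800 = 19.2128
delay to age 7: R₀ = 0.76 × (0.71 × 38) = 0.76 × 26.9800 = 20.5048
Higher: delay to age 7 (20.5048).

20.50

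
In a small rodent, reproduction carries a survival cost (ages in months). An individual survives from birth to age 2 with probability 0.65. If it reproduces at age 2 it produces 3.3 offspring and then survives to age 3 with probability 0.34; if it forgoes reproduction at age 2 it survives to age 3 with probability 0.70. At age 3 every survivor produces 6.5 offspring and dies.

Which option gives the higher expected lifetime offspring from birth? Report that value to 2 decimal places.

breed at age 2: R₀ = 0.65 × (3.3 + 0.34 × 6.5) = 0.65 × 5.5100 = 3.5815
delay to age 3: R₀ = 0.65 × (0.70 × 6.5) = 0.65 × 4.5500 = 2.9575
Higher: breed at age 2 (3.5815).

3.58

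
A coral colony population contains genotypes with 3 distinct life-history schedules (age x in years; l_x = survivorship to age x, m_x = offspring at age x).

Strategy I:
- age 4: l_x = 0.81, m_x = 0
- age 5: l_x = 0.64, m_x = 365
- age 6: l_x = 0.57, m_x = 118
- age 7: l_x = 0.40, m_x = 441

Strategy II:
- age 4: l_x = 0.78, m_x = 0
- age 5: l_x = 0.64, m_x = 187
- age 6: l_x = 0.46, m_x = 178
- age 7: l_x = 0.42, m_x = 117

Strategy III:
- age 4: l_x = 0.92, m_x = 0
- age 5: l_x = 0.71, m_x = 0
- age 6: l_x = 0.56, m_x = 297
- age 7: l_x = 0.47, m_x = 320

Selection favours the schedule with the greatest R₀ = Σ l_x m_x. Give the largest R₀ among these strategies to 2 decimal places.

Strategy I: R₀ = 0.81×0 + 0.64×365 + 0.57×118 + 0.40×441 = 477.2600
Strategy II: R₀ = 0.78×0 + 0.64×187 + 0.46×178 + 0.42×117 = 250.7000
Strategy III: R₀ = 0.92×0 + 0.71×0 + 0.56×297 + 0.47×320 = 316.7200
Highest R₀: strategy I with 477.2600.

477.26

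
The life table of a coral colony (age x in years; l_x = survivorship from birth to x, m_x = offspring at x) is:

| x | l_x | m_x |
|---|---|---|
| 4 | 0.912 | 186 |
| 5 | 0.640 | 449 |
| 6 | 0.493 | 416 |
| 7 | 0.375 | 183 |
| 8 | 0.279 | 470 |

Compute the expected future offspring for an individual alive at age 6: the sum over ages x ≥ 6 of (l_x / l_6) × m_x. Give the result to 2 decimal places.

821.18

l_6 = 0.493. Conditional survival from age 6 to x is l_x / l_6.
  x=6: (0.493/0.493) × 416 = 416.0000
  x=7: (0.375/0.493) × 183 = 139.1988
  x=8: (0.279/0.493) × 470 = 265.9838
Sum = 416.0000 + 139.1988 + 265.9838 = 821.1826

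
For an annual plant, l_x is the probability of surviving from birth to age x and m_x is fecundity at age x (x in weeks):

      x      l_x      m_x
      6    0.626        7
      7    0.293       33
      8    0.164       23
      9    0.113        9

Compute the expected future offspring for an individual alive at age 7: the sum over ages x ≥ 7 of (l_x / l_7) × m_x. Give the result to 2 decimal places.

l_7 = 0.293. Conditional survival from age 7 to x is l_x / l_7.
  x=7: (0.293/0.293) × 33 = 33.0000
  x=8: (0.164/0.293) × 23 = 12.8737
  x=9: (0.113/0.293) × 9 = 3.4710
Sum = 33.0000 + 12.8737 + 3.4710 = 49.3447

49.34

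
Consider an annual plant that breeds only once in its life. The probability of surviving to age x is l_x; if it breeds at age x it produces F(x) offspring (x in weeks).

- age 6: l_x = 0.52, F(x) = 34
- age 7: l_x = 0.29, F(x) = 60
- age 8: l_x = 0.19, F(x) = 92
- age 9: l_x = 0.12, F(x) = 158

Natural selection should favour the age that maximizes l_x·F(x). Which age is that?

9

Expected offspring if breeding at age x = l_x × F(x):
  age 6: 0.52 × 34 = 17.680
  age 7: 0.29 × 60 = 17.400
  age 8: 0.19 × 92 = 17.480
  age 9: 0.12 × 158 = 18.960
Maximum at age 9 (18.960).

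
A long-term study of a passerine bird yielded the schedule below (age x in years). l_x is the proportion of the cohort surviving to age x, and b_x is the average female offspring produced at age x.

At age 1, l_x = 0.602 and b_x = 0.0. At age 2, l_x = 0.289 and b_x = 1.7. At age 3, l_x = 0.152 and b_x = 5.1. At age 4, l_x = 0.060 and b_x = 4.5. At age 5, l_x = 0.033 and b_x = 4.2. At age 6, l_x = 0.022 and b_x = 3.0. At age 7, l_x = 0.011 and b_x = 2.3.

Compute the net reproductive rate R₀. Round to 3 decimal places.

R₀ = Σ l_x b_x:
  age 1: 0.602 × 0.0 = 0.0000
  age 2: 0.289 × 1.7 = 0.4913
  age 3: 0.152 × 5.1 = 0.7752
  age 4: 0.060 × 4.5 = 0.2700
  age 5: 0.033 × 4.2 = 0.1386
  age 6: 0.022 × 3.0 = 0.0660
  age 7: 0.011 × 2.3 = 0.0253
R₀ = 0.0000 + 0.4913 + 0.7752 + 0.2700 + 0.1386 + 0.0660 + 0.0253 = 1.7664

1.766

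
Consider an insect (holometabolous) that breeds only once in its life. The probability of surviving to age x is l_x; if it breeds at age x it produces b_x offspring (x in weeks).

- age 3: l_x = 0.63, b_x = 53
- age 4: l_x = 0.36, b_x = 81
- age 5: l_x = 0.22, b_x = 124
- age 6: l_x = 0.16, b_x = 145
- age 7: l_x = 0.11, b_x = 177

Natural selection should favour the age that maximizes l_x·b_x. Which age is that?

3

Expected offspring if breeding at age x = l_x × b_x:
  age 3: 0.63 × 53 = 33.390
  age 4: 0.36 × 81 = 29.160
  age 5: 0.22 × 124 = 27.280
  age 6: 0.16 × 145 = 23.200
  age 7: 0.11 × 177 = 19.470
Maximum at age 3 (33.390).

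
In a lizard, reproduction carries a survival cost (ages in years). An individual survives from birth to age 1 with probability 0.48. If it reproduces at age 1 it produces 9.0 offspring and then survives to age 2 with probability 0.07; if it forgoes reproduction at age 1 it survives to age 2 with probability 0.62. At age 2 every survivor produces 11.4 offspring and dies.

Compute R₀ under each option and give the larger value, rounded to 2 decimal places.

breed at age 1: R₀ = 0.48 × (9.0 + 0.07 × 11.4) = 0.48 × 9.7980 = 4.7030
delay to age 2: R₀ = 0.48 × (0.62 × 11.4) = 0.48 × 7.0680 = 3.3926
Higher: breed at age 1 (4.7030).

4.70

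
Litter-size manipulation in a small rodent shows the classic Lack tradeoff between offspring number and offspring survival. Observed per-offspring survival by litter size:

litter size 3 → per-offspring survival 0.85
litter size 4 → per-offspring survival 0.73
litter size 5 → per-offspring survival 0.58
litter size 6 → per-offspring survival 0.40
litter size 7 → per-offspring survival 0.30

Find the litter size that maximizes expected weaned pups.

4

Expected weaned pups = c × s(c):
  c=3: 3 × 0.85 = 2.550
  c=4: 4 × 0.73 = 2.920
  c=5: 5 × 0.58 = 2.900
  c=6: 6 × 0.40 = 2.400
  c=7: 7 × 0.30 = 2.100
Maximum at c = 4 (2.920 weaned pups).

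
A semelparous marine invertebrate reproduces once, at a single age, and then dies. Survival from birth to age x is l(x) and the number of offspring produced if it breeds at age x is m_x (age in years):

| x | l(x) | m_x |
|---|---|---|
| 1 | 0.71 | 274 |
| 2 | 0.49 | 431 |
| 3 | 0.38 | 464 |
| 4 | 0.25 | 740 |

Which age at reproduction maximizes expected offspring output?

Expected offspring if breeding at age x = l(x) × m_x:
  age 1: 0.71 × 274 = 194.540
  age 2: 0.49 × 431 = 211.190
  age 3: 0.38 × 464 = 176.320
  age 4: 0.25 × 740 = 185.000
Maximum at age 2 (211.190).

2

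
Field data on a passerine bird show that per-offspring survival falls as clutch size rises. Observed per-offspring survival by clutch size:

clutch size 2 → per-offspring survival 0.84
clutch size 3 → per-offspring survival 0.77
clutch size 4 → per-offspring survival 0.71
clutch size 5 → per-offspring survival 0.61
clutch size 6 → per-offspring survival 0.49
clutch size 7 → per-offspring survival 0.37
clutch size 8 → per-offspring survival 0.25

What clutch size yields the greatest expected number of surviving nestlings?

Expected surviving nestlings = c × s(c):
  c=2: 2 × 0.84 = 1.680
  c=3: 3 × 0.77 = 2.310
  c=4: 4 × 0.71 = 2.840
  c=5: 5 × 0.61 = 3.050
  c=6: 6 × 0.49 = 2.940
  c=7: 7 × 0.37 = 2.590
  c=8: 8 × 0.25 = 2.000
Maximum at c = 5 (3.050 surviving nestlings).

5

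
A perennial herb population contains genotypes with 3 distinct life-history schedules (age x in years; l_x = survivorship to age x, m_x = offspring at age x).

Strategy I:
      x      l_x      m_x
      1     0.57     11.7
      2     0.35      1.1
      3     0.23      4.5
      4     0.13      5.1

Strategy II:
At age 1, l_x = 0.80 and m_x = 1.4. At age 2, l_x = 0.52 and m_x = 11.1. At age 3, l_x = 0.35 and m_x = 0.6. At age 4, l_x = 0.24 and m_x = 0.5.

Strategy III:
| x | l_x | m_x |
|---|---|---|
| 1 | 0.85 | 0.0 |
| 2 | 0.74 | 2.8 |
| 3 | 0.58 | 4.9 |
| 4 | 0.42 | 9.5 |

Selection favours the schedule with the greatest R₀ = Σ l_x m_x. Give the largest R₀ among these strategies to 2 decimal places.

8.90

Strategy I: R₀ = 0.57×11.7 + 0.35×1.1 + 0.23×4.5 + 0.13×5.1 = 8.7520
Strategy II: R₀ = 0.80×1.4 + 0.52×11.1 + 0.35×0.6 + 0.24×0.5 = 7.2220
Strategy III: R₀ = 0.85×0.0 + 0.74×2.8 + 0.58×4.9 + 0.42×9.5 = 8.9040
Highest R₀: strategy III with 8.9040.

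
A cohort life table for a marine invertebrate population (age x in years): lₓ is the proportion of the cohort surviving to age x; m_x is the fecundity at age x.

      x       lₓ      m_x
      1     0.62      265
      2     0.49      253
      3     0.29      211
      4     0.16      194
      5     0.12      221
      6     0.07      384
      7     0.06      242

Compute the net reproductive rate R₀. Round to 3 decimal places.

448.420

R₀ = Σ lₓ m_x:
  age 1: 0.62 × 265 = 164.3000
  age 2: 0.49 × 253 = 123.9700
  age 3: 0.29 × 211 = 61.1900
  age 4: 0.16 × 194 = 31.0400
  age 5: 0.12 × 221 = 26.5200
  age 6: 0.07 × 384 = 26.8800
  age 7: 0.06 × 242 = 14.5200
R₀ = 164.3000 + 123.9700 + 61.1900 + 31.0400 + 26.5200 + 26.8800 + 14.5200 = 448.4200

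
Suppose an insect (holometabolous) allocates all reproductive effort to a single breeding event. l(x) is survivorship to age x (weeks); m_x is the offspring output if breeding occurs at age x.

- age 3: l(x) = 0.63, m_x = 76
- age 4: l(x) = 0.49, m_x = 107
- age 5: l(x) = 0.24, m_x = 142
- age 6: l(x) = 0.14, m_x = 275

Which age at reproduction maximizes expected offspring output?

4

Expected offspring if breeding at age x = l(x) × m_x:
  age 3: 0.63 × 76 = 47.880
  age 4: 0.49 × 107 = 52.430
  age 5: 0.24 × 142 = 34.080
  age 6: 0.14 × 275 = 38.500
Maximum at age 4 (52.430).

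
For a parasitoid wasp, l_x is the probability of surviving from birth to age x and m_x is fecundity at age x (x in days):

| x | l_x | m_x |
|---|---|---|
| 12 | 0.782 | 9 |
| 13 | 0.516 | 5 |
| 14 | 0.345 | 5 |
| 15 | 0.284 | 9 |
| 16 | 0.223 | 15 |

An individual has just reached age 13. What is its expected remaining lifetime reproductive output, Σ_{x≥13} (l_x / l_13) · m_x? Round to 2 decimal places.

l_13 = 0.516. Conditional survival from age 13 to x is l_x / l_13.
  x=13: (0.516/0.516) × 5 = 5.0000
  x=14: (0.345/0.516) × 5 = 3.3430
  x=15: (0.284/0.516) × 9 = 4.9535
  x=16: (0.223/0.516) × 15 = 6.4826
Sum = 5.0000 + 3.3430 + 4.9535 + 6.4826 = 19.7791

19.78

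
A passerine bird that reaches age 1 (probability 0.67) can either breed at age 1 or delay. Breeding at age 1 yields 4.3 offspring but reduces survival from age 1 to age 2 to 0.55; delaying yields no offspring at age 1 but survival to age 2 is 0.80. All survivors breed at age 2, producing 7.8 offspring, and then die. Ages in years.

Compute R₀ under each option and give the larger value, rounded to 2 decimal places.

breed at age 1: R₀ = 0.67 × (4.3 + 0.55 × 7.8) = 0.67 × 8.5900 = 5.7553
delay to age 2: R₀ = 0.67 × (0.80 × 7.8) = 0.67 × 6.2400 = 4.1808
Higher: breed at age 1 (5.7553).

5.76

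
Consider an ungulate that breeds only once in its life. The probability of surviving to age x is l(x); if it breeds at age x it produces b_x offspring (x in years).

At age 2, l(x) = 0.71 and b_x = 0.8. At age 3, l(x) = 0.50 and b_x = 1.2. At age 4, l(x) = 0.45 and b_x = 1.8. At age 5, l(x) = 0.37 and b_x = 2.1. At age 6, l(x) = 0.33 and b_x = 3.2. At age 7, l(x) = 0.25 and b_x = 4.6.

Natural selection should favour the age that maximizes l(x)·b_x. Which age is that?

Expected offspring if breeding at age x = l(x) × b_x:
  age 2: 0.71 × 0.8 = 0.568
  age 3: 0.50 × 1.2 = 0.600
  age 4: 0.45 × 1.8 = 0.810
  age 5: 0.37 × 2.1 = 0.777
  age 6: 0.33 × 3.2 = 1.056
  age 7: 0.25 × 4.6 = 1.150
Maximum at age 7 (1.150).

7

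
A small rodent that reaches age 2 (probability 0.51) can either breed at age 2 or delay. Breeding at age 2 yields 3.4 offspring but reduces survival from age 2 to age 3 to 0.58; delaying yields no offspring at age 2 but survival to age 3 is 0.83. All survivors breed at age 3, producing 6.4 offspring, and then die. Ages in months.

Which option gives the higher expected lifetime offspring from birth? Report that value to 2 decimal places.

breed at age 2: R₀ = 0.51 × (3.4 + 0.58 × 6.4) = 0.51 × 7.1120 = 3.6271
delay to age 3: R₀ = 0.51 × (0.83 × 6.4) = 0.51 × 5.3120 = 2.7091
Higher: breed at age 2 (3.6271).

3.63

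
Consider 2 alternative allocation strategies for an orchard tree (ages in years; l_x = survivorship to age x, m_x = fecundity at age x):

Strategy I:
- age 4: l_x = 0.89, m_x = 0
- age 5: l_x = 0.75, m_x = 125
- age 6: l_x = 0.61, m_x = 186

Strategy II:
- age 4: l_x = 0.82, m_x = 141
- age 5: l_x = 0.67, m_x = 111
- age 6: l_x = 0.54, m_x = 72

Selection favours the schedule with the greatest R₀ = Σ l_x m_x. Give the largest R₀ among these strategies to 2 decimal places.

228.87

Strategy I: R₀ = 0.89×0 + 0.75×125 + 0.61×186 = 207.2100
Strategy II: R₀ = 0.82×141 + 0.67×111 + 0.54×72 = 228.8700
Highest R₀: strategy II with 228.8700.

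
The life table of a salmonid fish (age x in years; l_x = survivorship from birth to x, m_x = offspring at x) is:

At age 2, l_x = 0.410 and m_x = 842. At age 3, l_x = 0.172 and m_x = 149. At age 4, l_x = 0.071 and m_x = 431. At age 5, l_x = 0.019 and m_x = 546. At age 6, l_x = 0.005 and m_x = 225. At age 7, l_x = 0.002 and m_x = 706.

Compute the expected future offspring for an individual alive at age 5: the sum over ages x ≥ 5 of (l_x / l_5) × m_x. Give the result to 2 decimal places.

l_5 = 0.019. Conditional survival from age 5 to x is l_x / l_5.
  x=5: (0.019/0.019) × 546 = 546.0000
  x=6: (0.005/0.019) × 225 = 59.2105
  x=7: (0.002/0.019) × 706 = 74.3158
Sum = 546.0000 + 59.2105 + 74.3158 = 679.5263

679.53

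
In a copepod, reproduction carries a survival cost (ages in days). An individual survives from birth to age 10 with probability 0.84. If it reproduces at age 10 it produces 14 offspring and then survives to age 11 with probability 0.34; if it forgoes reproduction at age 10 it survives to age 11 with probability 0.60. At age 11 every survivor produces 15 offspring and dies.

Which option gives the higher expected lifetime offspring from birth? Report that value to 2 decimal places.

16.04

breed at age 10: R₀ = 0.84 × (14 + 0.34 × 15) = 0.84 × 19.1000 = 16.0440
delay to age 11: R₀ = 0.84 × (0.60 × 15) = 0.84 × 9.0000 = 7.5600
Higher: breed at age 10 (16.0440).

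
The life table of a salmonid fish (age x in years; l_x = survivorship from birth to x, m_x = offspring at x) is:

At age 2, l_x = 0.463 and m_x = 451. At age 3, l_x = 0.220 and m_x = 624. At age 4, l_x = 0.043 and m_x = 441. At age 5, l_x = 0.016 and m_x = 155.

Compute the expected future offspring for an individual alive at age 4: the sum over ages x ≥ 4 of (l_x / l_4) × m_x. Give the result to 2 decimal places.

498.67

l_4 = 0.043. Conditional survival from age 4 to x is l_x / l_4.
  x=4: (0.043/0.043) × 441 = 441.0000
  x=5: (0.016/0.043) × 155 = 57.6744
Sum = 441.0000 + 57.6744 = 498.6744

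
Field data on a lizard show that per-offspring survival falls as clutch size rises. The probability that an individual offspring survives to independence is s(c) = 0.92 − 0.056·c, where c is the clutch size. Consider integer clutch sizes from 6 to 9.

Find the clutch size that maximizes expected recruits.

Expected recruits = c × s(c):
  c=6: 6 × 0.584 = 3.504
  c=7: 7 × 0.528 = 3.696
  c=8: 8 × 0.472 = 3.776
  c=9: 9 × 0.416 = 3.744
Maximum at c = 8 (3.776 recruits).

8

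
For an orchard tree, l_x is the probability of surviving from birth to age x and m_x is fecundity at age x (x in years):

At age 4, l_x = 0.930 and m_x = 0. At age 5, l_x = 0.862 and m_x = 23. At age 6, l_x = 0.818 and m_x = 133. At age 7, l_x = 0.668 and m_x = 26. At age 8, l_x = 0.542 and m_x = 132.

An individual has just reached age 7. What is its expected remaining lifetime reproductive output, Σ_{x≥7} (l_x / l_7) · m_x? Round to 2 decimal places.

l_7 = 0.668. Conditional survival from age 7 to x is l_x / l_7.
  x=7: (0.668/0.668) × 26 = 26.0000
  x=8: (0.542/0.668) × 132 = 107.1018
Sum = 26.0000 + 107.1018 = 133.1018

133.10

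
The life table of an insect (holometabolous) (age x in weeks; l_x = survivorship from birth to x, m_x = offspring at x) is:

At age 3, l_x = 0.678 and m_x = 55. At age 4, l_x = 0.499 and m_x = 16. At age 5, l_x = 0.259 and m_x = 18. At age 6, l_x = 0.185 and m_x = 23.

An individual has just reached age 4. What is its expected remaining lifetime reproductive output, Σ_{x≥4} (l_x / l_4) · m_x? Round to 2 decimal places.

33.87

l_4 = 0.499. Conditional survival from age 4 to x is l_x / l_4.
  x=4: (0.499/0.499) × 16 = 16.0000
  x=5: (0.259/0.499) × 18 = 9.3427
  x=6: (0.185/0.499) × 23 = 8.5271
Sum = 16.0000 + 9.3427 + 8.5271 = 33.8697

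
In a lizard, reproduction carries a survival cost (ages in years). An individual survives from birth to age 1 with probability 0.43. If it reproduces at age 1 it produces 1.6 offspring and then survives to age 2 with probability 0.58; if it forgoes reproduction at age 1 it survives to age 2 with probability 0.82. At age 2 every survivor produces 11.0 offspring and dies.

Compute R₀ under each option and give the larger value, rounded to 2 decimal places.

3.88

breed at age 1: R₀ = 0.43 × (1.6 + 0.58 × 11.0) = 0.43 × 7.9800 = 3.4314
delay to age 2: R₀ = 0.43 × (0.82 × 11.0) = 0.43 × 9.0200 = 3.8786
Higher: delay to age 2 (3.8786).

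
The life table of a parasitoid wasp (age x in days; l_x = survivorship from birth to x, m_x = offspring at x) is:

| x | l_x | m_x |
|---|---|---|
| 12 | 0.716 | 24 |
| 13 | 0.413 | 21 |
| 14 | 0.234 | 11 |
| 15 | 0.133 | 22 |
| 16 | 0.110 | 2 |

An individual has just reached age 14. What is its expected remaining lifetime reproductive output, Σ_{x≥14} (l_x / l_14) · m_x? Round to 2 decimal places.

24.44

l_14 = 0.234. Conditional survival from age 14 to x is l_x / l_14.
  x=14: (0.234/0.234) × 11 = 11.0000
  x=15: (0.133/0.234) × 22 = 12.5043
  x=16: (0.110/0.234) × 2 = 0.9402
Sum = 11.0000 + 12.5043 + 0.9402 = 24.4444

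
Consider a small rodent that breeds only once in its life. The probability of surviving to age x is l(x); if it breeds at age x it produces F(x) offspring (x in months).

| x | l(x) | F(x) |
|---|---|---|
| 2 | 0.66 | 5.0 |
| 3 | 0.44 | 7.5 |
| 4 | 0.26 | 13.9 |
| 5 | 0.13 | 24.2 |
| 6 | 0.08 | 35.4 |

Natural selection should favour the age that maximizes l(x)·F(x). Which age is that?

4

Expected offspring if breeding at age x = l(x) × F(x):
  age 2: 0.66 × 5.0 = 3.300
  age 3: 0.44 × 7.5 = 3.300
  age 4: 0.26 × 13.9 = 3.614
  age 5: 0.13 × 24.2 = 3.146
  age 6: 0.08 × 35.4 = 2.832
Maximum at age 4 (3.614).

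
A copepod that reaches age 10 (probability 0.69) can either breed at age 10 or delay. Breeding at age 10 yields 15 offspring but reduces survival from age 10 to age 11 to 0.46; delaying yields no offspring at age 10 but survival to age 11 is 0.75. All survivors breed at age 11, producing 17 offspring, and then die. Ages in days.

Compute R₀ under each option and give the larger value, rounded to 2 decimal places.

15.75

breed at age 10: R₀ = 0.69 × (15 + 0.46 × 17) = 0.69 × 22.8200 = 15.7458
delay to age 11: R₀ = 0.69 × (0.75 × 17) = 0.69 × 12.7500 = 8.7975
Higher: breed at age 10 (15.7458).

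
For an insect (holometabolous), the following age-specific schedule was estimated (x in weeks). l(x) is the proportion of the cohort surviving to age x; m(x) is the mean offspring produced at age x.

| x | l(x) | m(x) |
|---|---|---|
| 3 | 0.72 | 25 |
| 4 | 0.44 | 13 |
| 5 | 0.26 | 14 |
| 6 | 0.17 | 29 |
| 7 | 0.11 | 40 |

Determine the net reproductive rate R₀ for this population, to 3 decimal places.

36.690

R₀ = Σ l(x) m(x):
  age 3: 0.72 × 25 = 18.0000
  age 4: 0.44 × 13 = 5.7200
  age 5: 0.26 × 14 = 3.6400
  age 6: 0.17 × 29 = 4.9300
  age 7: 0.11 × 40 = 4.4000
R₀ = 18.0000 + 5.7200 + 3.6400 + 4.9300 + 4.4000 = 36.6900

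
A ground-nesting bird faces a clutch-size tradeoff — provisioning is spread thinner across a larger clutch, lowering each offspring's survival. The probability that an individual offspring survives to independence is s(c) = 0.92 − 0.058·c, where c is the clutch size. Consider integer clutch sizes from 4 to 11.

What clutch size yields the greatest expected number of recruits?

Expected recruits = c × s(c):
  c=4: 4 × 0.688 = 2.752
  c=5: 5 × 0.630 = 3.150
  c=6: 6 × 0.572 = 3.432
  c=7: 7 × 0.514 = 3.598
  c=8: 8 × 0.456 = 3.648
  c=9: 9 × 0.398 = 3.582
  c=10: 10 × 0.340 = 3.400
  c=11: 11 × 0.282 = 3.102
Maximum at c = 8 (3.648 recruits).

8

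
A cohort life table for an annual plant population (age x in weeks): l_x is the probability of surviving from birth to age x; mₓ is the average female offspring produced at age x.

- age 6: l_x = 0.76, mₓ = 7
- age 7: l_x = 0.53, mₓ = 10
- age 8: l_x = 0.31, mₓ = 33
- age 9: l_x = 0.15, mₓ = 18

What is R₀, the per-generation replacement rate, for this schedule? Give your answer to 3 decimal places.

R₀ = Σ l_x mₓ:
  age 6: 0.76 × 7 = 5.3200
  age 7: 0.53 × 10 = 5.3000
  age 8: 0.31 × 33 = 10.2300
  age 9: 0.15 × 18 = 2.7000
R₀ = 5.3200 + 5.3000 + 10.2300 + 2.7000 = 23.5500

23.550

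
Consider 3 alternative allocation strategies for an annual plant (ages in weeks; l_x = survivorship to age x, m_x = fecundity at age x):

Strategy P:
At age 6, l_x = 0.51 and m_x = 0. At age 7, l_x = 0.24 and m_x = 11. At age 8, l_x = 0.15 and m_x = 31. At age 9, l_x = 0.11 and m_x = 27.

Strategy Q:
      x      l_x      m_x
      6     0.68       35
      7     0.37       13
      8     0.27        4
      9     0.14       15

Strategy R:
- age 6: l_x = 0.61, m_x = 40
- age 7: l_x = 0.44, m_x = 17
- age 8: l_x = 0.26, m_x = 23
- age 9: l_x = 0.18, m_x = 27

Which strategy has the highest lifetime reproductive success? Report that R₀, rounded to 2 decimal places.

Strategy P: R₀ = 0.51×0 + 0.24×11 + 0.15×31 + 0.11×27 = 10.2600
Strategy Q: R₀ = 0.68×35 + 0.37×13 + 0.27×4 + 0.14×15 = 31.7900
Strategy R: R₀ = 0.61×40 + 0.44×17 + 0.26×23 + 0.18×27 = 42.7200
Highest R₀: strategy R with 42.7200.

42.72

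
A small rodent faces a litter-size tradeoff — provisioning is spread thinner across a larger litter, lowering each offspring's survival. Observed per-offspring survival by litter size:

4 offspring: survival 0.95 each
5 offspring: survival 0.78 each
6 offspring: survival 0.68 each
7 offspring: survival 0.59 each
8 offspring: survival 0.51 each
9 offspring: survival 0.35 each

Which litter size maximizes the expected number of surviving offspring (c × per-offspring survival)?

Expected surviving offspring = c × s(c):
  c=4: 4 × 0.95 = 3.800
  c=5: 5 × 0.78 = 3.900
  c=6: 6 × 0.68 = 4.080
  c=7: 7 × 0.59 = 4.130
  c=8: 8 × 0.51 = 4.080
  c=9: 9 × 0.35 = 3.150
Maximum at c = 7 (4.130 surviving offspring).

7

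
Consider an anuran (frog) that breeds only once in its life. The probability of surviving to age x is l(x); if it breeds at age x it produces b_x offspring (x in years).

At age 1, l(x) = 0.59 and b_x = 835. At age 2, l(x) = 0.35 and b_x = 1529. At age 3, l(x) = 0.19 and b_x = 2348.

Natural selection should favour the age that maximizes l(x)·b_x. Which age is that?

Expected offspring if breeding at age x = l(x) × b_x:
  age 1: 0.59 × 835 = 492.650
  age 2: 0.35 × 1529 = 535.150
  age 3: 0.19 × 2348 = 446.120
Maximum at age 2 (535.150).

2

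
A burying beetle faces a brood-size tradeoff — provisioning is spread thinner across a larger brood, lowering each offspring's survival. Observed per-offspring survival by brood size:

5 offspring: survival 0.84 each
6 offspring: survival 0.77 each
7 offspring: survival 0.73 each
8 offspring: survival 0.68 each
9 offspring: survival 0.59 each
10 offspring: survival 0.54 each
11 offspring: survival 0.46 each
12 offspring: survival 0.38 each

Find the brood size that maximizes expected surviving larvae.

Expected surviving larvae = c × s(c):
  c=5: 5 × 0.84 = 4.200
  c=6: 6 × 0.77 = 4.620
  c=7: 7 × 0.73 = 5.110
  c=8: 8 × 0.68 = 5.440
  c=9: 9 × 0.59 = 5.310
  c=10: 10 × 0.54 = 5.400
  c=11: 11 × 0.46 = 5.060
  c=12: 12 × 0.38 = 4.560
Maximum at c = 8 (5.440 surviving larvae).

8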